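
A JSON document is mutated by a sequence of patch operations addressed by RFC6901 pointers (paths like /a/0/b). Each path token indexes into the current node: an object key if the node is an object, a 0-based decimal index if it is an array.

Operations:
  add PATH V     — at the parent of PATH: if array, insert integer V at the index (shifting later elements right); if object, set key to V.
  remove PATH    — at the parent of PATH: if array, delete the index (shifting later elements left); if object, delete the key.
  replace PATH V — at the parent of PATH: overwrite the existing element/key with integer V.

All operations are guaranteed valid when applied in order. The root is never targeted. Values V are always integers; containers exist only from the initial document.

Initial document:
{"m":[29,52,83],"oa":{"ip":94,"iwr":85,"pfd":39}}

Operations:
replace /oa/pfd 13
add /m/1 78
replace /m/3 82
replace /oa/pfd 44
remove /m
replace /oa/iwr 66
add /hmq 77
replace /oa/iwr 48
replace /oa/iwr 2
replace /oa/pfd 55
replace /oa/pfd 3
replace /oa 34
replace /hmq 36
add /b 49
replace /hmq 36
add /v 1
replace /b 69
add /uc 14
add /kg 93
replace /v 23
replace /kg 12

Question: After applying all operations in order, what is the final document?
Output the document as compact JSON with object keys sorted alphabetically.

After op 1 (replace /oa/pfd 13): {"m":[29,52,83],"oa":{"ip":94,"iwr":85,"pfd":13}}
After op 2 (add /m/1 78): {"m":[29,78,52,83],"oa":{"ip":94,"iwr":85,"pfd":13}}
After op 3 (replace /m/3 82): {"m":[29,78,52,82],"oa":{"ip":94,"iwr":85,"pfd":13}}
After op 4 (replace /oa/pfd 44): {"m":[29,78,52,82],"oa":{"ip":94,"iwr":85,"pfd":44}}
After op 5 (remove /m): {"oa":{"ip":94,"iwr":85,"pfd":44}}
After op 6 (replace /oa/iwr 66): {"oa":{"ip":94,"iwr":66,"pfd":44}}
After op 7 (add /hmq 77): {"hmq":77,"oa":{"ip":94,"iwr":66,"pfd":44}}
After op 8 (replace /oa/iwr 48): {"hmq":77,"oa":{"ip":94,"iwr":48,"pfd":44}}
After op 9 (replace /oa/iwr 2): {"hmq":77,"oa":{"ip":94,"iwr":2,"pfd":44}}
After op 10 (replace /oa/pfd 55): {"hmq":77,"oa":{"ip":94,"iwr":2,"pfd":55}}
After op 11 (replace /oa/pfd 3): {"hmq":77,"oa":{"ip":94,"iwr":2,"pfd":3}}
After op 12 (replace /oa 34): {"hmq":77,"oa":34}
After op 13 (replace /hmq 36): {"hmq":36,"oa":34}
After op 14 (add /b 49): {"b":49,"hmq":36,"oa":34}
After op 15 (replace /hmq 36): {"b":49,"hmq":36,"oa":34}
After op 16 (add /v 1): {"b":49,"hmq":36,"oa":34,"v":1}
After op 17 (replace /b 69): {"b":69,"hmq":36,"oa":34,"v":1}
After op 18 (add /uc 14): {"b":69,"hmq":36,"oa":34,"uc":14,"v":1}
After op 19 (add /kg 93): {"b":69,"hmq":36,"kg":93,"oa":34,"uc":14,"v":1}
After op 20 (replace /v 23): {"b":69,"hmq":36,"kg":93,"oa":34,"uc":14,"v":23}
After op 21 (replace /kg 12): {"b":69,"hmq":36,"kg":12,"oa":34,"uc":14,"v":23}

Answer: {"b":69,"hmq":36,"kg":12,"oa":34,"uc":14,"v":23}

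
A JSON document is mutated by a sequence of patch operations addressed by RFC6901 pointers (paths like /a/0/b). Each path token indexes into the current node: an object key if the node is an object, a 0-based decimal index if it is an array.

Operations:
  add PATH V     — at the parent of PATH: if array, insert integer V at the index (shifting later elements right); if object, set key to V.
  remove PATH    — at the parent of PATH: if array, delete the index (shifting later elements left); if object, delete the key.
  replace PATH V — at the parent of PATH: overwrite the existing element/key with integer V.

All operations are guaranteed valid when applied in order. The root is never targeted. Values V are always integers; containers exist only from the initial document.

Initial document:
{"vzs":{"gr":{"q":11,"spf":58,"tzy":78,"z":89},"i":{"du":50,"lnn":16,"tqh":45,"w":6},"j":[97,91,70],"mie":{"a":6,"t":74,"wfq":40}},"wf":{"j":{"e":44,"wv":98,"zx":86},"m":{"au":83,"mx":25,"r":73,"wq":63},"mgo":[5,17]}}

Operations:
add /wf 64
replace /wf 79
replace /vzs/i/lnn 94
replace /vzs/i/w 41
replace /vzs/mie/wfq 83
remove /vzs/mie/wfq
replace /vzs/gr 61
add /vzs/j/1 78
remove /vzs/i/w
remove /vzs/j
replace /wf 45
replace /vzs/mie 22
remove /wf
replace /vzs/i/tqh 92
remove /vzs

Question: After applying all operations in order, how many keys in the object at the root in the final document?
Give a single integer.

After op 1 (add /wf 64): {"vzs":{"gr":{"q":11,"spf":58,"tzy":78,"z":89},"i":{"du":50,"lnn":16,"tqh":45,"w":6},"j":[97,91,70],"mie":{"a":6,"t":74,"wfq":40}},"wf":64}
After op 2 (replace /wf 79): {"vzs":{"gr":{"q":11,"spf":58,"tzy":78,"z":89},"i":{"du":50,"lnn":16,"tqh":45,"w":6},"j":[97,91,70],"mie":{"a":6,"t":74,"wfq":40}},"wf":79}
After op 3 (replace /vzs/i/lnn 94): {"vzs":{"gr":{"q":11,"spf":58,"tzy":78,"z":89},"i":{"du":50,"lnn":94,"tqh":45,"w":6},"j":[97,91,70],"mie":{"a":6,"t":74,"wfq":40}},"wf":79}
After op 4 (replace /vzs/i/w 41): {"vzs":{"gr":{"q":11,"spf":58,"tzy":78,"z":89},"i":{"du":50,"lnn":94,"tqh":45,"w":41},"j":[97,91,70],"mie":{"a":6,"t":74,"wfq":40}},"wf":79}
After op 5 (replace /vzs/mie/wfq 83): {"vzs":{"gr":{"q":11,"spf":58,"tzy":78,"z":89},"i":{"du":50,"lnn":94,"tqh":45,"w":41},"j":[97,91,70],"mie":{"a":6,"t":74,"wfq":83}},"wf":79}
After op 6 (remove /vzs/mie/wfq): {"vzs":{"gr":{"q":11,"spf":58,"tzy":78,"z":89},"i":{"du":50,"lnn":94,"tqh":45,"w":41},"j":[97,91,70],"mie":{"a":6,"t":74}},"wf":79}
After op 7 (replace /vzs/gr 61): {"vzs":{"gr":61,"i":{"du":50,"lnn":94,"tqh":45,"w":41},"j":[97,91,70],"mie":{"a":6,"t":74}},"wf":79}
After op 8 (add /vzs/j/1 78): {"vzs":{"gr":61,"i":{"du":50,"lnn":94,"tqh":45,"w":41},"j":[97,78,91,70],"mie":{"a":6,"t":74}},"wf":79}
After op 9 (remove /vzs/i/w): {"vzs":{"gr":61,"i":{"du":50,"lnn":94,"tqh":45},"j":[97,78,91,70],"mie":{"a":6,"t":74}},"wf":79}
After op 10 (remove /vzs/j): {"vzs":{"gr":61,"i":{"du":50,"lnn":94,"tqh":45},"mie":{"a":6,"t":74}},"wf":79}
After op 11 (replace /wf 45): {"vzs":{"gr":61,"i":{"du":50,"lnn":94,"tqh":45},"mie":{"a":6,"t":74}},"wf":45}
After op 12 (replace /vzs/mie 22): {"vzs":{"gr":61,"i":{"du":50,"lnn":94,"tqh":45},"mie":22},"wf":45}
After op 13 (remove /wf): {"vzs":{"gr":61,"i":{"du":50,"lnn":94,"tqh":45},"mie":22}}
After op 14 (replace /vzs/i/tqh 92): {"vzs":{"gr":61,"i":{"du":50,"lnn":94,"tqh":92},"mie":22}}
After op 15 (remove /vzs): {}
Size at the root: 0

Answer: 0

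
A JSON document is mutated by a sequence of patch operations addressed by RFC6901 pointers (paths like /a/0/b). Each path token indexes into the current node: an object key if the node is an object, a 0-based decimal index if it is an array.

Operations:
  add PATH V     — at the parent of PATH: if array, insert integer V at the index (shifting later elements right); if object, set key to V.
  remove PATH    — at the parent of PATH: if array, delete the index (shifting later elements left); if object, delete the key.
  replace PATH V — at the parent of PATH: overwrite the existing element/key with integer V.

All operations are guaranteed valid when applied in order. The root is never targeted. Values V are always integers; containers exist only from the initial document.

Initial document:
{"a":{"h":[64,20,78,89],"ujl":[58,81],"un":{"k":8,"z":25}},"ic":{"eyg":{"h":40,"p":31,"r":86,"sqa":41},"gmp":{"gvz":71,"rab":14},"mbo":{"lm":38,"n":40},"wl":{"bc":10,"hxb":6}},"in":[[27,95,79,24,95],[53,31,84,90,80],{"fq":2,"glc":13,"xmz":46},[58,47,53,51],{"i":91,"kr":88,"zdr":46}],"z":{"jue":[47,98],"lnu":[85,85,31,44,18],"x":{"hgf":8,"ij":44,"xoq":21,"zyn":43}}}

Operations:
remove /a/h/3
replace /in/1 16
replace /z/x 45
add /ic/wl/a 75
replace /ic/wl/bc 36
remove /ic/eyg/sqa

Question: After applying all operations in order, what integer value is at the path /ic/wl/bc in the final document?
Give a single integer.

Answer: 36

Derivation:
After op 1 (remove /a/h/3): {"a":{"h":[64,20,78],"ujl":[58,81],"un":{"k":8,"z":25}},"ic":{"eyg":{"h":40,"p":31,"r":86,"sqa":41},"gmp":{"gvz":71,"rab":14},"mbo":{"lm":38,"n":40},"wl":{"bc":10,"hxb":6}},"in":[[27,95,79,24,95],[53,31,84,90,80],{"fq":2,"glc":13,"xmz":46},[58,47,53,51],{"i":91,"kr":88,"zdr":46}],"z":{"jue":[47,98],"lnu":[85,85,31,44,18],"x":{"hgf":8,"ij":44,"xoq":21,"zyn":43}}}
After op 2 (replace /in/1 16): {"a":{"h":[64,20,78],"ujl":[58,81],"un":{"k":8,"z":25}},"ic":{"eyg":{"h":40,"p":31,"r":86,"sqa":41},"gmp":{"gvz":71,"rab":14},"mbo":{"lm":38,"n":40},"wl":{"bc":10,"hxb":6}},"in":[[27,95,79,24,95],16,{"fq":2,"glc":13,"xmz":46},[58,47,53,51],{"i":91,"kr":88,"zdr":46}],"z":{"jue":[47,98],"lnu":[85,85,31,44,18],"x":{"hgf":8,"ij":44,"xoq":21,"zyn":43}}}
After op 3 (replace /z/x 45): {"a":{"h":[64,20,78],"ujl":[58,81],"un":{"k":8,"z":25}},"ic":{"eyg":{"h":40,"p":31,"r":86,"sqa":41},"gmp":{"gvz":71,"rab":14},"mbo":{"lm":38,"n":40},"wl":{"bc":10,"hxb":6}},"in":[[27,95,79,24,95],16,{"fq":2,"glc":13,"xmz":46},[58,47,53,51],{"i":91,"kr":88,"zdr":46}],"z":{"jue":[47,98],"lnu":[85,85,31,44,18],"x":45}}
After op 4 (add /ic/wl/a 75): {"a":{"h":[64,20,78],"ujl":[58,81],"un":{"k":8,"z":25}},"ic":{"eyg":{"h":40,"p":31,"r":86,"sqa":41},"gmp":{"gvz":71,"rab":14},"mbo":{"lm":38,"n":40},"wl":{"a":75,"bc":10,"hxb":6}},"in":[[27,95,79,24,95],16,{"fq":2,"glc":13,"xmz":46},[58,47,53,51],{"i":91,"kr":88,"zdr":46}],"z":{"jue":[47,98],"lnu":[85,85,31,44,18],"x":45}}
After op 5 (replace /ic/wl/bc 36): {"a":{"h":[64,20,78],"ujl":[58,81],"un":{"k":8,"z":25}},"ic":{"eyg":{"h":40,"p":31,"r":86,"sqa":41},"gmp":{"gvz":71,"rab":14},"mbo":{"lm":38,"n":40},"wl":{"a":75,"bc":36,"hxb":6}},"in":[[27,95,79,24,95],16,{"fq":2,"glc":13,"xmz":46},[58,47,53,51],{"i":91,"kr":88,"zdr":46}],"z":{"jue":[47,98],"lnu":[85,85,31,44,18],"x":45}}
After op 6 (remove /ic/eyg/sqa): {"a":{"h":[64,20,78],"ujl":[58,81],"un":{"k":8,"z":25}},"ic":{"eyg":{"h":40,"p":31,"r":86},"gmp":{"gvz":71,"rab":14},"mbo":{"lm":38,"n":40},"wl":{"a":75,"bc":36,"hxb":6}},"in":[[27,95,79,24,95],16,{"fq":2,"glc":13,"xmz":46},[58,47,53,51],{"i":91,"kr":88,"zdr":46}],"z":{"jue":[47,98],"lnu":[85,85,31,44,18],"x":45}}
Value at /ic/wl/bc: 36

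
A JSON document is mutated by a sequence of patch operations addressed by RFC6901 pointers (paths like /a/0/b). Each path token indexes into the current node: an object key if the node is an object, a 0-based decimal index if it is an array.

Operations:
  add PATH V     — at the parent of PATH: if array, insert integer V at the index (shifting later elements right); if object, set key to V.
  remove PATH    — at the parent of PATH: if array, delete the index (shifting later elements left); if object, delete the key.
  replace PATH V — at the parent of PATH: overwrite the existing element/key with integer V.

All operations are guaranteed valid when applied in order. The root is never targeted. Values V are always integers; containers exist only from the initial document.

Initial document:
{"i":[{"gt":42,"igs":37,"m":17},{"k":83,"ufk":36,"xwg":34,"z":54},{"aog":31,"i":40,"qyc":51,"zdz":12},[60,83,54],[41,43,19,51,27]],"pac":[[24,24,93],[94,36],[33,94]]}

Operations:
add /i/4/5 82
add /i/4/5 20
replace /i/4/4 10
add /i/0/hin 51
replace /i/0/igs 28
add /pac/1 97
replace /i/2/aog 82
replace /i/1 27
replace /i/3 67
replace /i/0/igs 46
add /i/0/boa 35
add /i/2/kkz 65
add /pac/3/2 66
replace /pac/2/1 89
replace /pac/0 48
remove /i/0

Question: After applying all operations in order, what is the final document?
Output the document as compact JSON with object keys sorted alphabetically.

Answer: {"i":[27,{"aog":82,"i":40,"kkz":65,"qyc":51,"zdz":12},67,[41,43,19,51,10,20,82]],"pac":[48,97,[94,89],[33,94,66]]}

Derivation:
After op 1 (add /i/4/5 82): {"i":[{"gt":42,"igs":37,"m":17},{"k":83,"ufk":36,"xwg":34,"z":54},{"aog":31,"i":40,"qyc":51,"zdz":12},[60,83,54],[41,43,19,51,27,82]],"pac":[[24,24,93],[94,36],[33,94]]}
After op 2 (add /i/4/5 20): {"i":[{"gt":42,"igs":37,"m":17},{"k":83,"ufk":36,"xwg":34,"z":54},{"aog":31,"i":40,"qyc":51,"zdz":12},[60,83,54],[41,43,19,51,27,20,82]],"pac":[[24,24,93],[94,36],[33,94]]}
After op 3 (replace /i/4/4 10): {"i":[{"gt":42,"igs":37,"m":17},{"k":83,"ufk":36,"xwg":34,"z":54},{"aog":31,"i":40,"qyc":51,"zdz":12},[60,83,54],[41,43,19,51,10,20,82]],"pac":[[24,24,93],[94,36],[33,94]]}
After op 4 (add /i/0/hin 51): {"i":[{"gt":42,"hin":51,"igs":37,"m":17},{"k":83,"ufk":36,"xwg":34,"z":54},{"aog":31,"i":40,"qyc":51,"zdz":12},[60,83,54],[41,43,19,51,10,20,82]],"pac":[[24,24,93],[94,36],[33,94]]}
After op 5 (replace /i/0/igs 28): {"i":[{"gt":42,"hin":51,"igs":28,"m":17},{"k":83,"ufk":36,"xwg":34,"z":54},{"aog":31,"i":40,"qyc":51,"zdz":12},[60,83,54],[41,43,19,51,10,20,82]],"pac":[[24,24,93],[94,36],[33,94]]}
After op 6 (add /pac/1 97): {"i":[{"gt":42,"hin":51,"igs":28,"m":17},{"k":83,"ufk":36,"xwg":34,"z":54},{"aog":31,"i":40,"qyc":51,"zdz":12},[60,83,54],[41,43,19,51,10,20,82]],"pac":[[24,24,93],97,[94,36],[33,94]]}
After op 7 (replace /i/2/aog 82): {"i":[{"gt":42,"hin":51,"igs":28,"m":17},{"k":83,"ufk":36,"xwg":34,"z":54},{"aog":82,"i":40,"qyc":51,"zdz":12},[60,83,54],[41,43,19,51,10,20,82]],"pac":[[24,24,93],97,[94,36],[33,94]]}
After op 8 (replace /i/1 27): {"i":[{"gt":42,"hin":51,"igs":28,"m":17},27,{"aog":82,"i":40,"qyc":51,"zdz":12},[60,83,54],[41,43,19,51,10,20,82]],"pac":[[24,24,93],97,[94,36],[33,94]]}
After op 9 (replace /i/3 67): {"i":[{"gt":42,"hin":51,"igs":28,"m":17},27,{"aog":82,"i":40,"qyc":51,"zdz":12},67,[41,43,19,51,10,20,82]],"pac":[[24,24,93],97,[94,36],[33,94]]}
After op 10 (replace /i/0/igs 46): {"i":[{"gt":42,"hin":51,"igs":46,"m":17},27,{"aog":82,"i":40,"qyc":51,"zdz":12},67,[41,43,19,51,10,20,82]],"pac":[[24,24,93],97,[94,36],[33,94]]}
After op 11 (add /i/0/boa 35): {"i":[{"boa":35,"gt":42,"hin":51,"igs":46,"m":17},27,{"aog":82,"i":40,"qyc":51,"zdz":12},67,[41,43,19,51,10,20,82]],"pac":[[24,24,93],97,[94,36],[33,94]]}
After op 12 (add /i/2/kkz 65): {"i":[{"boa":35,"gt":42,"hin":51,"igs":46,"m":17},27,{"aog":82,"i":40,"kkz":65,"qyc":51,"zdz":12},67,[41,43,19,51,10,20,82]],"pac":[[24,24,93],97,[94,36],[33,94]]}
After op 13 (add /pac/3/2 66): {"i":[{"boa":35,"gt":42,"hin":51,"igs":46,"m":17},27,{"aog":82,"i":40,"kkz":65,"qyc":51,"zdz":12},67,[41,43,19,51,10,20,82]],"pac":[[24,24,93],97,[94,36],[33,94,66]]}
After op 14 (replace /pac/2/1 89): {"i":[{"boa":35,"gt":42,"hin":51,"igs":46,"m":17},27,{"aog":82,"i":40,"kkz":65,"qyc":51,"zdz":12},67,[41,43,19,51,10,20,82]],"pac":[[24,24,93],97,[94,89],[33,94,66]]}
After op 15 (replace /pac/0 48): {"i":[{"boa":35,"gt":42,"hin":51,"igs":46,"m":17},27,{"aog":82,"i":40,"kkz":65,"qyc":51,"zdz":12},67,[41,43,19,51,10,20,82]],"pac":[48,97,[94,89],[33,94,66]]}
After op 16 (remove /i/0): {"i":[27,{"aog":82,"i":40,"kkz":65,"qyc":51,"zdz":12},67,[41,43,19,51,10,20,82]],"pac":[48,97,[94,89],[33,94,66]]}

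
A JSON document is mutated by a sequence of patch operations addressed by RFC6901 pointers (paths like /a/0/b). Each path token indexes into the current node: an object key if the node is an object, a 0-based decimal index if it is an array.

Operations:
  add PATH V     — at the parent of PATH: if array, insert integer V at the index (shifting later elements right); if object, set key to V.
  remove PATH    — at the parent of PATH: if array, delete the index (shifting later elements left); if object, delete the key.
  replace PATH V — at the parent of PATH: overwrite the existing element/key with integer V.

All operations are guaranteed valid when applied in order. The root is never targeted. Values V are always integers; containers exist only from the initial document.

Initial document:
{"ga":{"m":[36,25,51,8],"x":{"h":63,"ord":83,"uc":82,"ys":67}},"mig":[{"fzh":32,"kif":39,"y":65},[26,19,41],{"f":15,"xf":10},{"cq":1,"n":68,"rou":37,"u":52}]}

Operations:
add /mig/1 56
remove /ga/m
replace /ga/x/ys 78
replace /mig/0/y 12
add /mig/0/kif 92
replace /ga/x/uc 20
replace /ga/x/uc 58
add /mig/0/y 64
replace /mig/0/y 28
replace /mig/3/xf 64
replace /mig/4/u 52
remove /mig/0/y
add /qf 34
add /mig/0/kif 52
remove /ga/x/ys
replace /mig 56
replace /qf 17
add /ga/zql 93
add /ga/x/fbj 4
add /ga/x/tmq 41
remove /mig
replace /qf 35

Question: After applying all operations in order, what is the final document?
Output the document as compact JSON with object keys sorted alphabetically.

Answer: {"ga":{"x":{"fbj":4,"h":63,"ord":83,"tmq":41,"uc":58},"zql":93},"qf":35}

Derivation:
After op 1 (add /mig/1 56): {"ga":{"m":[36,25,51,8],"x":{"h":63,"ord":83,"uc":82,"ys":67}},"mig":[{"fzh":32,"kif":39,"y":65},56,[26,19,41],{"f":15,"xf":10},{"cq":1,"n":68,"rou":37,"u":52}]}
After op 2 (remove /ga/m): {"ga":{"x":{"h":63,"ord":83,"uc":82,"ys":67}},"mig":[{"fzh":32,"kif":39,"y":65},56,[26,19,41],{"f":15,"xf":10},{"cq":1,"n":68,"rou":37,"u":52}]}
After op 3 (replace /ga/x/ys 78): {"ga":{"x":{"h":63,"ord":83,"uc":82,"ys":78}},"mig":[{"fzh":32,"kif":39,"y":65},56,[26,19,41],{"f":15,"xf":10},{"cq":1,"n":68,"rou":37,"u":52}]}
After op 4 (replace /mig/0/y 12): {"ga":{"x":{"h":63,"ord":83,"uc":82,"ys":78}},"mig":[{"fzh":32,"kif":39,"y":12},56,[26,19,41],{"f":15,"xf":10},{"cq":1,"n":68,"rou":37,"u":52}]}
After op 5 (add /mig/0/kif 92): {"ga":{"x":{"h":63,"ord":83,"uc":82,"ys":78}},"mig":[{"fzh":32,"kif":92,"y":12},56,[26,19,41],{"f":15,"xf":10},{"cq":1,"n":68,"rou":37,"u":52}]}
After op 6 (replace /ga/x/uc 20): {"ga":{"x":{"h":63,"ord":83,"uc":20,"ys":78}},"mig":[{"fzh":32,"kif":92,"y":12},56,[26,19,41],{"f":15,"xf":10},{"cq":1,"n":68,"rou":37,"u":52}]}
After op 7 (replace /ga/x/uc 58): {"ga":{"x":{"h":63,"ord":83,"uc":58,"ys":78}},"mig":[{"fzh":32,"kif":92,"y":12},56,[26,19,41],{"f":15,"xf":10},{"cq":1,"n":68,"rou":37,"u":52}]}
After op 8 (add /mig/0/y 64): {"ga":{"x":{"h":63,"ord":83,"uc":58,"ys":78}},"mig":[{"fzh":32,"kif":92,"y":64},56,[26,19,41],{"f":15,"xf":10},{"cq":1,"n":68,"rou":37,"u":52}]}
After op 9 (replace /mig/0/y 28): {"ga":{"x":{"h":63,"ord":83,"uc":58,"ys":78}},"mig":[{"fzh":32,"kif":92,"y":28},56,[26,19,41],{"f":15,"xf":10},{"cq":1,"n":68,"rou":37,"u":52}]}
After op 10 (replace /mig/3/xf 64): {"ga":{"x":{"h":63,"ord":83,"uc":58,"ys":78}},"mig":[{"fzh":32,"kif":92,"y":28},56,[26,19,41],{"f":15,"xf":64},{"cq":1,"n":68,"rou":37,"u":52}]}
After op 11 (replace /mig/4/u 52): {"ga":{"x":{"h":63,"ord":83,"uc":58,"ys":78}},"mig":[{"fzh":32,"kif":92,"y":28},56,[26,19,41],{"f":15,"xf":64},{"cq":1,"n":68,"rou":37,"u":52}]}
After op 12 (remove /mig/0/y): {"ga":{"x":{"h":63,"ord":83,"uc":58,"ys":78}},"mig":[{"fzh":32,"kif":92},56,[26,19,41],{"f":15,"xf":64},{"cq":1,"n":68,"rou":37,"u":52}]}
After op 13 (add /qf 34): {"ga":{"x":{"h":63,"ord":83,"uc":58,"ys":78}},"mig":[{"fzh":32,"kif":92},56,[26,19,41],{"f":15,"xf":64},{"cq":1,"n":68,"rou":37,"u":52}],"qf":34}
After op 14 (add /mig/0/kif 52): {"ga":{"x":{"h":63,"ord":83,"uc":58,"ys":78}},"mig":[{"fzh":32,"kif":52},56,[26,19,41],{"f":15,"xf":64},{"cq":1,"n":68,"rou":37,"u":52}],"qf":34}
After op 15 (remove /ga/x/ys): {"ga":{"x":{"h":63,"ord":83,"uc":58}},"mig":[{"fzh":32,"kif":52},56,[26,19,41],{"f":15,"xf":64},{"cq":1,"n":68,"rou":37,"u":52}],"qf":34}
After op 16 (replace /mig 56): {"ga":{"x":{"h":63,"ord":83,"uc":58}},"mig":56,"qf":34}
After op 17 (replace /qf 17): {"ga":{"x":{"h":63,"ord":83,"uc":58}},"mig":56,"qf":17}
After op 18 (add /ga/zql 93): {"ga":{"x":{"h":63,"ord":83,"uc":58},"zql":93},"mig":56,"qf":17}
After op 19 (add /ga/x/fbj 4): {"ga":{"x":{"fbj":4,"h":63,"ord":83,"uc":58},"zql":93},"mig":56,"qf":17}
After op 20 (add /ga/x/tmq 41): {"ga":{"x":{"fbj":4,"h":63,"ord":83,"tmq":41,"uc":58},"zql":93},"mig":56,"qf":17}
After op 21 (remove /mig): {"ga":{"x":{"fbj":4,"h":63,"ord":83,"tmq":41,"uc":58},"zql":93},"qf":17}
After op 22 (replace /qf 35): {"ga":{"x":{"fbj":4,"h":63,"ord":83,"tmq":41,"uc":58},"zql":93},"qf":35}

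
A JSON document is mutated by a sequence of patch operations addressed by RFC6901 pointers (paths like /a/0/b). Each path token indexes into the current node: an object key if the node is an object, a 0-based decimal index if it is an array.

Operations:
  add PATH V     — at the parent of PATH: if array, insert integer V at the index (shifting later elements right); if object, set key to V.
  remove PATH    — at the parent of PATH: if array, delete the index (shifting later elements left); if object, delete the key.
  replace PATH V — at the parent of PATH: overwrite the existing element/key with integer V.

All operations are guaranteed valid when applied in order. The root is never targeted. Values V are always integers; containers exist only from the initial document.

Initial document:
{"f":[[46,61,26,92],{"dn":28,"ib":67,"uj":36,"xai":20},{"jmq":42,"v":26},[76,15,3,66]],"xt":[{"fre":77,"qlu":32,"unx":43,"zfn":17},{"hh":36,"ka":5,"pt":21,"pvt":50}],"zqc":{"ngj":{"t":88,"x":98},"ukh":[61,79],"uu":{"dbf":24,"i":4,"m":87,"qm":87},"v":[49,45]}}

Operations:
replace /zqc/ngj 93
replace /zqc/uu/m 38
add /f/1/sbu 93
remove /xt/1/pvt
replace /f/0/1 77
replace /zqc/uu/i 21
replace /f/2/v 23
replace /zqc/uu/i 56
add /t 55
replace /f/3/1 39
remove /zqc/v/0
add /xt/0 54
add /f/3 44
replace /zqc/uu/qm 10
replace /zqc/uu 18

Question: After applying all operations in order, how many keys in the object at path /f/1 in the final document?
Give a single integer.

Answer: 5

Derivation:
After op 1 (replace /zqc/ngj 93): {"f":[[46,61,26,92],{"dn":28,"ib":67,"uj":36,"xai":20},{"jmq":42,"v":26},[76,15,3,66]],"xt":[{"fre":77,"qlu":32,"unx":43,"zfn":17},{"hh":36,"ka":5,"pt":21,"pvt":50}],"zqc":{"ngj":93,"ukh":[61,79],"uu":{"dbf":24,"i":4,"m":87,"qm":87},"v":[49,45]}}
After op 2 (replace /zqc/uu/m 38): {"f":[[46,61,26,92],{"dn":28,"ib":67,"uj":36,"xai":20},{"jmq":42,"v":26},[76,15,3,66]],"xt":[{"fre":77,"qlu":32,"unx":43,"zfn":17},{"hh":36,"ka":5,"pt":21,"pvt":50}],"zqc":{"ngj":93,"ukh":[61,79],"uu":{"dbf":24,"i":4,"m":38,"qm":87},"v":[49,45]}}
After op 3 (add /f/1/sbu 93): {"f":[[46,61,26,92],{"dn":28,"ib":67,"sbu":93,"uj":36,"xai":20},{"jmq":42,"v":26},[76,15,3,66]],"xt":[{"fre":77,"qlu":32,"unx":43,"zfn":17},{"hh":36,"ka":5,"pt":21,"pvt":50}],"zqc":{"ngj":93,"ukh":[61,79],"uu":{"dbf":24,"i":4,"m":38,"qm":87},"v":[49,45]}}
After op 4 (remove /xt/1/pvt): {"f":[[46,61,26,92],{"dn":28,"ib":67,"sbu":93,"uj":36,"xai":20},{"jmq":42,"v":26},[76,15,3,66]],"xt":[{"fre":77,"qlu":32,"unx":43,"zfn":17},{"hh":36,"ka":5,"pt":21}],"zqc":{"ngj":93,"ukh":[61,79],"uu":{"dbf":24,"i":4,"m":38,"qm":87},"v":[49,45]}}
After op 5 (replace /f/0/1 77): {"f":[[46,77,26,92],{"dn":28,"ib":67,"sbu":93,"uj":36,"xai":20},{"jmq":42,"v":26},[76,15,3,66]],"xt":[{"fre":77,"qlu":32,"unx":43,"zfn":17},{"hh":36,"ka":5,"pt":21}],"zqc":{"ngj":93,"ukh":[61,79],"uu":{"dbf":24,"i":4,"m":38,"qm":87},"v":[49,45]}}
After op 6 (replace /zqc/uu/i 21): {"f":[[46,77,26,92],{"dn":28,"ib":67,"sbu":93,"uj":36,"xai":20},{"jmq":42,"v":26},[76,15,3,66]],"xt":[{"fre":77,"qlu":32,"unx":43,"zfn":17},{"hh":36,"ka":5,"pt":21}],"zqc":{"ngj":93,"ukh":[61,79],"uu":{"dbf":24,"i":21,"m":38,"qm":87},"v":[49,45]}}
After op 7 (replace /f/2/v 23): {"f":[[46,77,26,92],{"dn":28,"ib":67,"sbu":93,"uj":36,"xai":20},{"jmq":42,"v":23},[76,15,3,66]],"xt":[{"fre":77,"qlu":32,"unx":43,"zfn":17},{"hh":36,"ka":5,"pt":21}],"zqc":{"ngj":93,"ukh":[61,79],"uu":{"dbf":24,"i":21,"m":38,"qm":87},"v":[49,45]}}
After op 8 (replace /zqc/uu/i 56): {"f":[[46,77,26,92],{"dn":28,"ib":67,"sbu":93,"uj":36,"xai":20},{"jmq":42,"v":23},[76,15,3,66]],"xt":[{"fre":77,"qlu":32,"unx":43,"zfn":17},{"hh":36,"ka":5,"pt":21}],"zqc":{"ngj":93,"ukh":[61,79],"uu":{"dbf":24,"i":56,"m":38,"qm":87},"v":[49,45]}}
After op 9 (add /t 55): {"f":[[46,77,26,92],{"dn":28,"ib":67,"sbu":93,"uj":36,"xai":20},{"jmq":42,"v":23},[76,15,3,66]],"t":55,"xt":[{"fre":77,"qlu":32,"unx":43,"zfn":17},{"hh":36,"ka":5,"pt":21}],"zqc":{"ngj":93,"ukh":[61,79],"uu":{"dbf":24,"i":56,"m":38,"qm":87},"v":[49,45]}}
After op 10 (replace /f/3/1 39): {"f":[[46,77,26,92],{"dn":28,"ib":67,"sbu":93,"uj":36,"xai":20},{"jmq":42,"v":23},[76,39,3,66]],"t":55,"xt":[{"fre":77,"qlu":32,"unx":43,"zfn":17},{"hh":36,"ka":5,"pt":21}],"zqc":{"ngj":93,"ukh":[61,79],"uu":{"dbf":24,"i":56,"m":38,"qm":87},"v":[49,45]}}
After op 11 (remove /zqc/v/0): {"f":[[46,77,26,92],{"dn":28,"ib":67,"sbu":93,"uj":36,"xai":20},{"jmq":42,"v":23},[76,39,3,66]],"t":55,"xt":[{"fre":77,"qlu":32,"unx":43,"zfn":17},{"hh":36,"ka":5,"pt":21}],"zqc":{"ngj":93,"ukh":[61,79],"uu":{"dbf":24,"i":56,"m":38,"qm":87},"v":[45]}}
After op 12 (add /xt/0 54): {"f":[[46,77,26,92],{"dn":28,"ib":67,"sbu":93,"uj":36,"xai":20},{"jmq":42,"v":23},[76,39,3,66]],"t":55,"xt":[54,{"fre":77,"qlu":32,"unx":43,"zfn":17},{"hh":36,"ka":5,"pt":21}],"zqc":{"ngj":93,"ukh":[61,79],"uu":{"dbf":24,"i":56,"m":38,"qm":87},"v":[45]}}
After op 13 (add /f/3 44): {"f":[[46,77,26,92],{"dn":28,"ib":67,"sbu":93,"uj":36,"xai":20},{"jmq":42,"v":23},44,[76,39,3,66]],"t":55,"xt":[54,{"fre":77,"qlu":32,"unx":43,"zfn":17},{"hh":36,"ka":5,"pt":21}],"zqc":{"ngj":93,"ukh":[61,79],"uu":{"dbf":24,"i":56,"m":38,"qm":87},"v":[45]}}
After op 14 (replace /zqc/uu/qm 10): {"f":[[46,77,26,92],{"dn":28,"ib":67,"sbu":93,"uj":36,"xai":20},{"jmq":42,"v":23},44,[76,39,3,66]],"t":55,"xt":[54,{"fre":77,"qlu":32,"unx":43,"zfn":17},{"hh":36,"ka":5,"pt":21}],"zqc":{"ngj":93,"ukh":[61,79],"uu":{"dbf":24,"i":56,"m":38,"qm":10},"v":[45]}}
After op 15 (replace /zqc/uu 18): {"f":[[46,77,26,92],{"dn":28,"ib":67,"sbu":93,"uj":36,"xai":20},{"jmq":42,"v":23},44,[76,39,3,66]],"t":55,"xt":[54,{"fre":77,"qlu":32,"unx":43,"zfn":17},{"hh":36,"ka":5,"pt":21}],"zqc":{"ngj":93,"ukh":[61,79],"uu":18,"v":[45]}}
Size at path /f/1: 5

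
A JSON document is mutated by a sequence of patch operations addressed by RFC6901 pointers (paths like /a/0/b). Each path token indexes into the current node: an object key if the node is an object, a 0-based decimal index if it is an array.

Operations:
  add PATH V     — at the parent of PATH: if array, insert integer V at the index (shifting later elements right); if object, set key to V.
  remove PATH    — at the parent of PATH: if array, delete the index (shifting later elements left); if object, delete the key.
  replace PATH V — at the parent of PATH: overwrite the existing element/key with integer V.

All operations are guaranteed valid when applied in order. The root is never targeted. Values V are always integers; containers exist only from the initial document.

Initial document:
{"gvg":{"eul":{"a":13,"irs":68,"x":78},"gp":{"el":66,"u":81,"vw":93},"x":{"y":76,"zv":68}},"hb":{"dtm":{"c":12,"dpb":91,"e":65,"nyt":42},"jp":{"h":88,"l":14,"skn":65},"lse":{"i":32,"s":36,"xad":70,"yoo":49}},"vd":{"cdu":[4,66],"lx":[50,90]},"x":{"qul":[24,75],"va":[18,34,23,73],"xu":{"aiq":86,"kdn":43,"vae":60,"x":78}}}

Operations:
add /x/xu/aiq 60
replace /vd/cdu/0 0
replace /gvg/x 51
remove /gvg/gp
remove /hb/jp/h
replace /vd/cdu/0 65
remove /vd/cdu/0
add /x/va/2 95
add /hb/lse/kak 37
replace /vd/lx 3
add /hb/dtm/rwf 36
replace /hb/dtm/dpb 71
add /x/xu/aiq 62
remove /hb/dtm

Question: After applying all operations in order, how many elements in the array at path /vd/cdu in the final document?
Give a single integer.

Answer: 1

Derivation:
After op 1 (add /x/xu/aiq 60): {"gvg":{"eul":{"a":13,"irs":68,"x":78},"gp":{"el":66,"u":81,"vw":93},"x":{"y":76,"zv":68}},"hb":{"dtm":{"c":12,"dpb":91,"e":65,"nyt":42},"jp":{"h":88,"l":14,"skn":65},"lse":{"i":32,"s":36,"xad":70,"yoo":49}},"vd":{"cdu":[4,66],"lx":[50,90]},"x":{"qul":[24,75],"va":[18,34,23,73],"xu":{"aiq":60,"kdn":43,"vae":60,"x":78}}}
After op 2 (replace /vd/cdu/0 0): {"gvg":{"eul":{"a":13,"irs":68,"x":78},"gp":{"el":66,"u":81,"vw":93},"x":{"y":76,"zv":68}},"hb":{"dtm":{"c":12,"dpb":91,"e":65,"nyt":42},"jp":{"h":88,"l":14,"skn":65},"lse":{"i":32,"s":36,"xad":70,"yoo":49}},"vd":{"cdu":[0,66],"lx":[50,90]},"x":{"qul":[24,75],"va":[18,34,23,73],"xu":{"aiq":60,"kdn":43,"vae":60,"x":78}}}
After op 3 (replace /gvg/x 51): {"gvg":{"eul":{"a":13,"irs":68,"x":78},"gp":{"el":66,"u":81,"vw":93},"x":51},"hb":{"dtm":{"c":12,"dpb":91,"e":65,"nyt":42},"jp":{"h":88,"l":14,"skn":65},"lse":{"i":32,"s":36,"xad":70,"yoo":49}},"vd":{"cdu":[0,66],"lx":[50,90]},"x":{"qul":[24,75],"va":[18,34,23,73],"xu":{"aiq":60,"kdn":43,"vae":60,"x":78}}}
After op 4 (remove /gvg/gp): {"gvg":{"eul":{"a":13,"irs":68,"x":78},"x":51},"hb":{"dtm":{"c":12,"dpb":91,"e":65,"nyt":42},"jp":{"h":88,"l":14,"skn":65},"lse":{"i":32,"s":36,"xad":70,"yoo":49}},"vd":{"cdu":[0,66],"lx":[50,90]},"x":{"qul":[24,75],"va":[18,34,23,73],"xu":{"aiq":60,"kdn":43,"vae":60,"x":78}}}
After op 5 (remove /hb/jp/h): {"gvg":{"eul":{"a":13,"irs":68,"x":78},"x":51},"hb":{"dtm":{"c":12,"dpb":91,"e":65,"nyt":42},"jp":{"l":14,"skn":65},"lse":{"i":32,"s":36,"xad":70,"yoo":49}},"vd":{"cdu":[0,66],"lx":[50,90]},"x":{"qul":[24,75],"va":[18,34,23,73],"xu":{"aiq":60,"kdn":43,"vae":60,"x":78}}}
After op 6 (replace /vd/cdu/0 65): {"gvg":{"eul":{"a":13,"irs":68,"x":78},"x":51},"hb":{"dtm":{"c":12,"dpb":91,"e":65,"nyt":42},"jp":{"l":14,"skn":65},"lse":{"i":32,"s":36,"xad":70,"yoo":49}},"vd":{"cdu":[65,66],"lx":[50,90]},"x":{"qul":[24,75],"va":[18,34,23,73],"xu":{"aiq":60,"kdn":43,"vae":60,"x":78}}}
After op 7 (remove /vd/cdu/0): {"gvg":{"eul":{"a":13,"irs":68,"x":78},"x":51},"hb":{"dtm":{"c":12,"dpb":91,"e":65,"nyt":42},"jp":{"l":14,"skn":65},"lse":{"i":32,"s":36,"xad":70,"yoo":49}},"vd":{"cdu":[66],"lx":[50,90]},"x":{"qul":[24,75],"va":[18,34,23,73],"xu":{"aiq":60,"kdn":43,"vae":60,"x":78}}}
After op 8 (add /x/va/2 95): {"gvg":{"eul":{"a":13,"irs":68,"x":78},"x":51},"hb":{"dtm":{"c":12,"dpb":91,"e":65,"nyt":42},"jp":{"l":14,"skn":65},"lse":{"i":32,"s":36,"xad":70,"yoo":49}},"vd":{"cdu":[66],"lx":[50,90]},"x":{"qul":[24,75],"va":[18,34,95,23,73],"xu":{"aiq":60,"kdn":43,"vae":60,"x":78}}}
After op 9 (add /hb/lse/kak 37): {"gvg":{"eul":{"a":13,"irs":68,"x":78},"x":51},"hb":{"dtm":{"c":12,"dpb":91,"e":65,"nyt":42},"jp":{"l":14,"skn":65},"lse":{"i":32,"kak":37,"s":36,"xad":70,"yoo":49}},"vd":{"cdu":[66],"lx":[50,90]},"x":{"qul":[24,75],"va":[18,34,95,23,73],"xu":{"aiq":60,"kdn":43,"vae":60,"x":78}}}
After op 10 (replace /vd/lx 3): {"gvg":{"eul":{"a":13,"irs":68,"x":78},"x":51},"hb":{"dtm":{"c":12,"dpb":91,"e":65,"nyt":42},"jp":{"l":14,"skn":65},"lse":{"i":32,"kak":37,"s":36,"xad":70,"yoo":49}},"vd":{"cdu":[66],"lx":3},"x":{"qul":[24,75],"va":[18,34,95,23,73],"xu":{"aiq":60,"kdn":43,"vae":60,"x":78}}}
After op 11 (add /hb/dtm/rwf 36): {"gvg":{"eul":{"a":13,"irs":68,"x":78},"x":51},"hb":{"dtm":{"c":12,"dpb":91,"e":65,"nyt":42,"rwf":36},"jp":{"l":14,"skn":65},"lse":{"i":32,"kak":37,"s":36,"xad":70,"yoo":49}},"vd":{"cdu":[66],"lx":3},"x":{"qul":[24,75],"va":[18,34,95,23,73],"xu":{"aiq":60,"kdn":43,"vae":60,"x":78}}}
After op 12 (replace /hb/dtm/dpb 71): {"gvg":{"eul":{"a":13,"irs":68,"x":78},"x":51},"hb":{"dtm":{"c":12,"dpb":71,"e":65,"nyt":42,"rwf":36},"jp":{"l":14,"skn":65},"lse":{"i":32,"kak":37,"s":36,"xad":70,"yoo":49}},"vd":{"cdu":[66],"lx":3},"x":{"qul":[24,75],"va":[18,34,95,23,73],"xu":{"aiq":60,"kdn":43,"vae":60,"x":78}}}
After op 13 (add /x/xu/aiq 62): {"gvg":{"eul":{"a":13,"irs":68,"x":78},"x":51},"hb":{"dtm":{"c":12,"dpb":71,"e":65,"nyt":42,"rwf":36},"jp":{"l":14,"skn":65},"lse":{"i":32,"kak":37,"s":36,"xad":70,"yoo":49}},"vd":{"cdu":[66],"lx":3},"x":{"qul":[24,75],"va":[18,34,95,23,73],"xu":{"aiq":62,"kdn":43,"vae":60,"x":78}}}
After op 14 (remove /hb/dtm): {"gvg":{"eul":{"a":13,"irs":68,"x":78},"x":51},"hb":{"jp":{"l":14,"skn":65},"lse":{"i":32,"kak":37,"s":36,"xad":70,"yoo":49}},"vd":{"cdu":[66],"lx":3},"x":{"qul":[24,75],"va":[18,34,95,23,73],"xu":{"aiq":62,"kdn":43,"vae":60,"x":78}}}
Size at path /vd/cdu: 1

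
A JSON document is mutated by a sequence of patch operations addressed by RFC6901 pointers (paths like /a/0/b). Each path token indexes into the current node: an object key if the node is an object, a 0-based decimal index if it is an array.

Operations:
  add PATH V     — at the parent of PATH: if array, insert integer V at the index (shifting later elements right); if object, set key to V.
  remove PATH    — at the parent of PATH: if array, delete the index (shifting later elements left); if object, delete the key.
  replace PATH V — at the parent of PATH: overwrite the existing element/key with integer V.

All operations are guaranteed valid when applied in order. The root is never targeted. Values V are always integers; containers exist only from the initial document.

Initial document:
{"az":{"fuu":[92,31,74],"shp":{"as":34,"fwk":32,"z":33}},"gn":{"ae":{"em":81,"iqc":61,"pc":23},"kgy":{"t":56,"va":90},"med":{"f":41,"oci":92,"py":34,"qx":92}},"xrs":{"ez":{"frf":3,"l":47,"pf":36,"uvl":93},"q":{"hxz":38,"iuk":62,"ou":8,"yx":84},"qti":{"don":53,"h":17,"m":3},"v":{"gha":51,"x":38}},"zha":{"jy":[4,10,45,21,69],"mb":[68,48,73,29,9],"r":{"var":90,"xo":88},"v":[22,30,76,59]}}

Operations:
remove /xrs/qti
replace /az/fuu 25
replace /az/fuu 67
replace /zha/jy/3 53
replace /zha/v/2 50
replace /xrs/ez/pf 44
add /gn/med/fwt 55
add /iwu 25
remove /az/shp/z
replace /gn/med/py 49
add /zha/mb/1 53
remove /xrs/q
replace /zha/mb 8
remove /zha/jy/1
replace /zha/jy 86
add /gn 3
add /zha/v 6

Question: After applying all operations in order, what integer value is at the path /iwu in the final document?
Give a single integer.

Answer: 25

Derivation:
After op 1 (remove /xrs/qti): {"az":{"fuu":[92,31,74],"shp":{"as":34,"fwk":32,"z":33}},"gn":{"ae":{"em":81,"iqc":61,"pc":23},"kgy":{"t":56,"va":90},"med":{"f":41,"oci":92,"py":34,"qx":92}},"xrs":{"ez":{"frf":3,"l":47,"pf":36,"uvl":93},"q":{"hxz":38,"iuk":62,"ou":8,"yx":84},"v":{"gha":51,"x":38}},"zha":{"jy":[4,10,45,21,69],"mb":[68,48,73,29,9],"r":{"var":90,"xo":88},"v":[22,30,76,59]}}
After op 2 (replace /az/fuu 25): {"az":{"fuu":25,"shp":{"as":34,"fwk":32,"z":33}},"gn":{"ae":{"em":81,"iqc":61,"pc":23},"kgy":{"t":56,"va":90},"med":{"f":41,"oci":92,"py":34,"qx":92}},"xrs":{"ez":{"frf":3,"l":47,"pf":36,"uvl":93},"q":{"hxz":38,"iuk":62,"ou":8,"yx":84},"v":{"gha":51,"x":38}},"zha":{"jy":[4,10,45,21,69],"mb":[68,48,73,29,9],"r":{"var":90,"xo":88},"v":[22,30,76,59]}}
After op 3 (replace /az/fuu 67): {"az":{"fuu":67,"shp":{"as":34,"fwk":32,"z":33}},"gn":{"ae":{"em":81,"iqc":61,"pc":23},"kgy":{"t":56,"va":90},"med":{"f":41,"oci":92,"py":34,"qx":92}},"xrs":{"ez":{"frf":3,"l":47,"pf":36,"uvl":93},"q":{"hxz":38,"iuk":62,"ou":8,"yx":84},"v":{"gha":51,"x":38}},"zha":{"jy":[4,10,45,21,69],"mb":[68,48,73,29,9],"r":{"var":90,"xo":88},"v":[22,30,76,59]}}
After op 4 (replace /zha/jy/3 53): {"az":{"fuu":67,"shp":{"as":34,"fwk":32,"z":33}},"gn":{"ae":{"em":81,"iqc":61,"pc":23},"kgy":{"t":56,"va":90},"med":{"f":41,"oci":92,"py":34,"qx":92}},"xrs":{"ez":{"frf":3,"l":47,"pf":36,"uvl":93},"q":{"hxz":38,"iuk":62,"ou":8,"yx":84},"v":{"gha":51,"x":38}},"zha":{"jy":[4,10,45,53,69],"mb":[68,48,73,29,9],"r":{"var":90,"xo":88},"v":[22,30,76,59]}}
After op 5 (replace /zha/v/2 50): {"az":{"fuu":67,"shp":{"as":34,"fwk":32,"z":33}},"gn":{"ae":{"em":81,"iqc":61,"pc":23},"kgy":{"t":56,"va":90},"med":{"f":41,"oci":92,"py":34,"qx":92}},"xrs":{"ez":{"frf":3,"l":47,"pf":36,"uvl":93},"q":{"hxz":38,"iuk":62,"ou":8,"yx":84},"v":{"gha":51,"x":38}},"zha":{"jy":[4,10,45,53,69],"mb":[68,48,73,29,9],"r":{"var":90,"xo":88},"v":[22,30,50,59]}}
After op 6 (replace /xrs/ez/pf 44): {"az":{"fuu":67,"shp":{"as":34,"fwk":32,"z":33}},"gn":{"ae":{"em":81,"iqc":61,"pc":23},"kgy":{"t":56,"va":90},"med":{"f":41,"oci":92,"py":34,"qx":92}},"xrs":{"ez":{"frf":3,"l":47,"pf":44,"uvl":93},"q":{"hxz":38,"iuk":62,"ou":8,"yx":84},"v":{"gha":51,"x":38}},"zha":{"jy":[4,10,45,53,69],"mb":[68,48,73,29,9],"r":{"var":90,"xo":88},"v":[22,30,50,59]}}
After op 7 (add /gn/med/fwt 55): {"az":{"fuu":67,"shp":{"as":34,"fwk":32,"z":33}},"gn":{"ae":{"em":81,"iqc":61,"pc":23},"kgy":{"t":56,"va":90},"med":{"f":41,"fwt":55,"oci":92,"py":34,"qx":92}},"xrs":{"ez":{"frf":3,"l":47,"pf":44,"uvl":93},"q":{"hxz":38,"iuk":62,"ou":8,"yx":84},"v":{"gha":51,"x":38}},"zha":{"jy":[4,10,45,53,69],"mb":[68,48,73,29,9],"r":{"var":90,"xo":88},"v":[22,30,50,59]}}
After op 8 (add /iwu 25): {"az":{"fuu":67,"shp":{"as":34,"fwk":32,"z":33}},"gn":{"ae":{"em":81,"iqc":61,"pc":23},"kgy":{"t":56,"va":90},"med":{"f":41,"fwt":55,"oci":92,"py":34,"qx":92}},"iwu":25,"xrs":{"ez":{"frf":3,"l":47,"pf":44,"uvl":93},"q":{"hxz":38,"iuk":62,"ou":8,"yx":84},"v":{"gha":51,"x":38}},"zha":{"jy":[4,10,45,53,69],"mb":[68,48,73,29,9],"r":{"var":90,"xo":88},"v":[22,30,50,59]}}
After op 9 (remove /az/shp/z): {"az":{"fuu":67,"shp":{"as":34,"fwk":32}},"gn":{"ae":{"em":81,"iqc":61,"pc":23},"kgy":{"t":56,"va":90},"med":{"f":41,"fwt":55,"oci":92,"py":34,"qx":92}},"iwu":25,"xrs":{"ez":{"frf":3,"l":47,"pf":44,"uvl":93},"q":{"hxz":38,"iuk":62,"ou":8,"yx":84},"v":{"gha":51,"x":38}},"zha":{"jy":[4,10,45,53,69],"mb":[68,48,73,29,9],"r":{"var":90,"xo":88},"v":[22,30,50,59]}}
After op 10 (replace /gn/med/py 49): {"az":{"fuu":67,"shp":{"as":34,"fwk":32}},"gn":{"ae":{"em":81,"iqc":61,"pc":23},"kgy":{"t":56,"va":90},"med":{"f":41,"fwt":55,"oci":92,"py":49,"qx":92}},"iwu":25,"xrs":{"ez":{"frf":3,"l":47,"pf":44,"uvl":93},"q":{"hxz":38,"iuk":62,"ou":8,"yx":84},"v":{"gha":51,"x":38}},"zha":{"jy":[4,10,45,53,69],"mb":[68,48,73,29,9],"r":{"var":90,"xo":88},"v":[22,30,50,59]}}
After op 11 (add /zha/mb/1 53): {"az":{"fuu":67,"shp":{"as":34,"fwk":32}},"gn":{"ae":{"em":81,"iqc":61,"pc":23},"kgy":{"t":56,"va":90},"med":{"f":41,"fwt":55,"oci":92,"py":49,"qx":92}},"iwu":25,"xrs":{"ez":{"frf":3,"l":47,"pf":44,"uvl":93},"q":{"hxz":38,"iuk":62,"ou":8,"yx":84},"v":{"gha":51,"x":38}},"zha":{"jy":[4,10,45,53,69],"mb":[68,53,48,73,29,9],"r":{"var":90,"xo":88},"v":[22,30,50,59]}}
After op 12 (remove /xrs/q): {"az":{"fuu":67,"shp":{"as":34,"fwk":32}},"gn":{"ae":{"em":81,"iqc":61,"pc":23},"kgy":{"t":56,"va":90},"med":{"f":41,"fwt":55,"oci":92,"py":49,"qx":92}},"iwu":25,"xrs":{"ez":{"frf":3,"l":47,"pf":44,"uvl":93},"v":{"gha":51,"x":38}},"zha":{"jy":[4,10,45,53,69],"mb":[68,53,48,73,29,9],"r":{"var":90,"xo":88},"v":[22,30,50,59]}}
After op 13 (replace /zha/mb 8): {"az":{"fuu":67,"shp":{"as":34,"fwk":32}},"gn":{"ae":{"em":81,"iqc":61,"pc":23},"kgy":{"t":56,"va":90},"med":{"f":41,"fwt":55,"oci":92,"py":49,"qx":92}},"iwu":25,"xrs":{"ez":{"frf":3,"l":47,"pf":44,"uvl":93},"v":{"gha":51,"x":38}},"zha":{"jy":[4,10,45,53,69],"mb":8,"r":{"var":90,"xo":88},"v":[22,30,50,59]}}
After op 14 (remove /zha/jy/1): {"az":{"fuu":67,"shp":{"as":34,"fwk":32}},"gn":{"ae":{"em":81,"iqc":61,"pc":23},"kgy":{"t":56,"va":90},"med":{"f":41,"fwt":55,"oci":92,"py":49,"qx":92}},"iwu":25,"xrs":{"ez":{"frf":3,"l":47,"pf":44,"uvl":93},"v":{"gha":51,"x":38}},"zha":{"jy":[4,45,53,69],"mb":8,"r":{"var":90,"xo":88},"v":[22,30,50,59]}}
After op 15 (replace /zha/jy 86): {"az":{"fuu":67,"shp":{"as":34,"fwk":32}},"gn":{"ae":{"em":81,"iqc":61,"pc":23},"kgy":{"t":56,"va":90},"med":{"f":41,"fwt":55,"oci":92,"py":49,"qx":92}},"iwu":25,"xrs":{"ez":{"frf":3,"l":47,"pf":44,"uvl":93},"v":{"gha":51,"x":38}},"zha":{"jy":86,"mb":8,"r":{"var":90,"xo":88},"v":[22,30,50,59]}}
After op 16 (add /gn 3): {"az":{"fuu":67,"shp":{"as":34,"fwk":32}},"gn":3,"iwu":25,"xrs":{"ez":{"frf":3,"l":47,"pf":44,"uvl":93},"v":{"gha":51,"x":38}},"zha":{"jy":86,"mb":8,"r":{"var":90,"xo":88},"v":[22,30,50,59]}}
After op 17 (add /zha/v 6): {"az":{"fuu":67,"shp":{"as":34,"fwk":32}},"gn":3,"iwu":25,"xrs":{"ez":{"frf":3,"l":47,"pf":44,"uvl":93},"v":{"gha":51,"x":38}},"zha":{"jy":86,"mb":8,"r":{"var":90,"xo":88},"v":6}}
Value at /iwu: 25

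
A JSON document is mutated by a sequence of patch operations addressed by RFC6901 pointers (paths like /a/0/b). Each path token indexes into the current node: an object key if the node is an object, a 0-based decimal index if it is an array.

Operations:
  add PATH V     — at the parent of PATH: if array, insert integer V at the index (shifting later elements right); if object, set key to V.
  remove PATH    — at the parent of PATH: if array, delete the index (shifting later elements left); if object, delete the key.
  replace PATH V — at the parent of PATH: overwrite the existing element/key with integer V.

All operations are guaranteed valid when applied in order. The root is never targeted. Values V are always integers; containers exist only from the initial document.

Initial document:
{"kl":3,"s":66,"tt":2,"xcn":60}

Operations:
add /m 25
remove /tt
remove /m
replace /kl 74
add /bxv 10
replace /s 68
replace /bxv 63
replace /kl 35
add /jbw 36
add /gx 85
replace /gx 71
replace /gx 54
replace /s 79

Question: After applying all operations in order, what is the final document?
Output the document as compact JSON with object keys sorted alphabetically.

After op 1 (add /m 25): {"kl":3,"m":25,"s":66,"tt":2,"xcn":60}
After op 2 (remove /tt): {"kl":3,"m":25,"s":66,"xcn":60}
After op 3 (remove /m): {"kl":3,"s":66,"xcn":60}
After op 4 (replace /kl 74): {"kl":74,"s":66,"xcn":60}
After op 5 (add /bxv 10): {"bxv":10,"kl":74,"s":66,"xcn":60}
After op 6 (replace /s 68): {"bxv":10,"kl":74,"s":68,"xcn":60}
After op 7 (replace /bxv 63): {"bxv":63,"kl":74,"s":68,"xcn":60}
After op 8 (replace /kl 35): {"bxv":63,"kl":35,"s":68,"xcn":60}
After op 9 (add /jbw 36): {"bxv":63,"jbw":36,"kl":35,"s":68,"xcn":60}
After op 10 (add /gx 85): {"bxv":63,"gx":85,"jbw":36,"kl":35,"s":68,"xcn":60}
After op 11 (replace /gx 71): {"bxv":63,"gx":71,"jbw":36,"kl":35,"s":68,"xcn":60}
After op 12 (replace /gx 54): {"bxv":63,"gx":54,"jbw":36,"kl":35,"s":68,"xcn":60}
After op 13 (replace /s 79): {"bxv":63,"gx":54,"jbw":36,"kl":35,"s":79,"xcn":60}

Answer: {"bxv":63,"gx":54,"jbw":36,"kl":35,"s":79,"xcn":60}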